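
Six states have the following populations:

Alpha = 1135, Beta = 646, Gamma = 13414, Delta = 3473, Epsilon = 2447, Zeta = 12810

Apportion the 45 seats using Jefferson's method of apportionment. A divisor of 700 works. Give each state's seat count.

With modified divisor 700: modified quotas Alpha 1.621, Beta 0.923, Gamma 19.163, Delta 4.961, Epsilon 3.496, Zeta 18.300.
Rounding down: Alpha 1, Beta 0, Gamma 19, Delta 4, Epsilon 3, Zeta 18 (total 45).

Alpha 1; Beta 0; Gamma 19; Delta 4; Epsilon 3; Zeta 18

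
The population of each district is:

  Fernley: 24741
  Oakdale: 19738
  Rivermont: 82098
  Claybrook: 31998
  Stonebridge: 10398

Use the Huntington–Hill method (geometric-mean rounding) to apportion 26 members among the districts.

Fernley 4, Oakdale 3, Rivermont 12, Claybrook 5, Stonebridge 2

With divisor 6858: modified quotas Fernley 3.608, Oakdale 2.878, Rivermont 11.971, Claybrook 4.666, Stonebridge 1.516.
Geometric-mean thresholds: Fernley √(3·4)=3.464, Oakdale √(2·3)=2.449, Rivermont √(11·12)=11.489, Claybrook √(4·5)=4.472, Stonebridge √(1·2)=1.414.
Each quota rounded against its threshold gives Fernley 4, Oakdale 3, Rivermont 12, Claybrook 5, Stonebridge 2 (total 26).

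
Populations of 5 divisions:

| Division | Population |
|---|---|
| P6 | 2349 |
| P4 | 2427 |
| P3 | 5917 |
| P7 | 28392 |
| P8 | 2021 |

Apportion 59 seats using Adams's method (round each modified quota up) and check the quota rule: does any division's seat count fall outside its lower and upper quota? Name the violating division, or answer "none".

P7

Standard quotas: P6 3.372, P4 3.484, P3 8.493, P7 40.751, P8 2.901.
Adams allocation: P6 4, P4 4, P3 9, P7 39, P8 3.
P7 has quota 40.751 (lower 40, upper 41) but receives 39 — outside the quota interval.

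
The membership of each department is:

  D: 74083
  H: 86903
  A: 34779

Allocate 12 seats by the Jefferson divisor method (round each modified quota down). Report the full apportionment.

D=5; H=5; A=2

Standard divisor 195765/12 ≈ 16313.75; standard quotas: D 4.541, H 5.327, A 2.132.
Rounding down gives 4, 5, 2 = 11 seats, so the divisor must be adjusted.
With modified divisor 14700: modified quotas D 5.040, H 5.912, A 2.366.
Rounding down: D 5, H 5, A 2 (total 12).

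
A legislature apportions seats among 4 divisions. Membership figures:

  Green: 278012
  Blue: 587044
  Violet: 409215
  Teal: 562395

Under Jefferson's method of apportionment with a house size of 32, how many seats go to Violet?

7

Standard divisor 1836666/32 ≈ 57395.812; standard quotas: Green 4.844, Blue 10.228, Violet 7.130, Teal 9.799.
Rounding down gives 4, 10, 7, 9 = 30 seats, so the divisor must be adjusted.
With modified divisor 54500: modified quotas Green 5.101, Blue 10.771, Violet 7.509, Teal 10.319.
Rounding down: Green 5, Blue 10, Violet 7, Teal 10 (total 32).
Violet receives 7.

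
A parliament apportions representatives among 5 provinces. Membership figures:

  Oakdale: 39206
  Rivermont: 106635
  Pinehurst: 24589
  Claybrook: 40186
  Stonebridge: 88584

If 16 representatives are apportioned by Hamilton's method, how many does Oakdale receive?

Total 299200; standard divisor 299200/16 = 18700.
Standard quotas: Oakdale 2.0966, Rivermont 5.7024, Pinehurst 1.3149, Claybrook 2.1490, Stonebridge 4.7371.
Lower quotas: Oakdale 2, Rivermont 5, Pinehurst 1, Claybrook 2, Stonebridge 4 (sum 14, leaving 2 seats).
Remainders in descending order: Stonebridge 0.7371, Rivermont 0.7024, Pinehurst 0.3149, Claybrook 0.1490, Oakdale 0.0966.
Largest remainders: Stonebridge, Rivermont receive the extra seats.
Oakdale receives 2.

2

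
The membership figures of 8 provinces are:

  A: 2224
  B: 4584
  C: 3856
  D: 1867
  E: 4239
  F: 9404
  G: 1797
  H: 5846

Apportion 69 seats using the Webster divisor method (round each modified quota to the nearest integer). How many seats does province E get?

Standard divisor 33817/69 ≈ 490.101; standard quotas: A 4.538, B 9.353, C 7.868, D 3.809, E 8.649, F 19.188, G 3.667, H 11.928.
Rounding to the nearest integer gives 5, 9, 8, 4, 9, 19, 4, 12 = 70 seats, so the divisor must be adjusted.
With modified divisor 496.5: modified quotas A 4.479, B 9.233, C 7.766, D 3.760, E 8.538, F 18.941, G 3.619, H 11.774.
Rounding to the nearest integer: A 4, B 9, C 8, D 4, E 9, F 19, G 4, H 12 (total 69).
E receives 9.

9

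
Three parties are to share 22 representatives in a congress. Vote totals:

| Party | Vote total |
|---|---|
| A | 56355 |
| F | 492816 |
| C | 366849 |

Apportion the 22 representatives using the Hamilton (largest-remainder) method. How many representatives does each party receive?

Standard divisor: 916020 ÷ 22 ≈ 41637.273.
Standard quotas: A 1.3535, F 11.8359, C 8.8106.
Lower quotas: A 1, F 11, C 8 (sum 20, leaving 2 seats).
Remainders in descending order: F 0.8359, C 0.8106, A 0.3535.
Largest remainders: F, C receive the extra seats.

A 1, F 12, C 9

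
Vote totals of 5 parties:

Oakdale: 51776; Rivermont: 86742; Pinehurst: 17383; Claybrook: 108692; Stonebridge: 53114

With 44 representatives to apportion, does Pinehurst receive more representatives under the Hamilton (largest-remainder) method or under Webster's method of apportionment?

Hamilton

Hamilton: Oakdale 7, Rivermont 12, Pinehurst 3, Claybrook 15, Stonebridge 7.
Webster: Oakdale 7, Rivermont 12, Pinehurst 2, Claybrook 15, Stonebridge 8.
Pinehurst gets 3 under Hamilton and 2 under Webster.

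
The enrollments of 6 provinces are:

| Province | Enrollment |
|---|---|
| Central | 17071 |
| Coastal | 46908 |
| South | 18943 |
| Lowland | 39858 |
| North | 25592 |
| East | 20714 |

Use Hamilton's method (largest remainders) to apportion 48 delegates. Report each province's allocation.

Central=5, Coastal=13, South=6, Lowland=11, North=7, East=6

Total 169086; standard divisor 169086/48 ≈ 3522.625.
Standard quotas: Central 4.8461, Coastal 13.3162, South 5.3775, Lowland 11.3149, North 7.2650, East 5.8803.
Lower quotas: Central 4, Coastal 13, South 5, Lowland 11, North 7, East 5 (sum 45, leaving 3 seats).
Remainders in descending order: East 0.8803, Central 0.8461, South 0.3775, Coastal 0.3162, Lowland 0.3149, North 0.2650.
Largest remainders: East, Central, South receive the extra seats.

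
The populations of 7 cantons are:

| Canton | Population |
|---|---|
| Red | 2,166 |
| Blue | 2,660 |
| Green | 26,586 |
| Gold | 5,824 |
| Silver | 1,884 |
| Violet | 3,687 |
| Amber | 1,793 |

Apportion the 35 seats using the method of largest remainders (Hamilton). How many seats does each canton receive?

The standard divisor is 44600/35 ≈ 1274.286.
Standard quotas: Red 1.6998, Blue 2.0874, Green 20.8635, Gold 4.5704, Silver 1.4785, Violet 2.8934, Amber 1.4071.
Lower quotas: Red 1, Blue 2, Green 20, Gold 4, Silver 1, Violet 2, Amber 1 (sum 31, leaving 4 seats).
Remainders in descending order: Violet 0.8934, Green 0.8635, Red 0.6998, Gold 0.5704, Silver 0.4785, Amber 0.4071, Blue 0.0874.
Largest remainders: Violet, Green, Red, Gold receive the extra seats.

Red 2; Blue 2; Green 21; Gold 5; Silver 1; Violet 3; Amber 1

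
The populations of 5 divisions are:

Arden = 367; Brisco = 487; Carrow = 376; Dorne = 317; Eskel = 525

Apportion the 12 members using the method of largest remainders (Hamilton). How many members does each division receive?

Total 2072; standard divisor 2072/12 ≈ 172.667.
Standard quotas: Arden 2.125, Brisco 2.820, Carrow 2.178, Dorne 1.836, Eskel 3.041.
Lower quotas: Arden 2, Brisco 2, Carrow 2, Dorne 1, Eskel 3 (sum 10, leaving 2 seats).
Remainders in descending order: Dorne 0.836, Brisco 0.820, Carrow 0.178, Arden 0.125, Eskel 0.041.
Largest remainders: Dorne, Brisco receive the extra seats.

Arden=2; Brisco=3; Carrow=2; Dorne=2; Eskel=3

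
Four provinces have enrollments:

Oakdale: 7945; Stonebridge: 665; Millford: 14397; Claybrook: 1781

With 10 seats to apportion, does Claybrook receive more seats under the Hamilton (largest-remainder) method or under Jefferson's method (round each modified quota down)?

Hamilton: Oakdale 3, Stonebridge 0, Millford 6, Claybrook 1.
Jefferson: Oakdale 3, Stonebridge 0, Millford 7, Claybrook 0.
Claybrook gets 1 under Hamilton and 0 under Jefferson.

Hamilton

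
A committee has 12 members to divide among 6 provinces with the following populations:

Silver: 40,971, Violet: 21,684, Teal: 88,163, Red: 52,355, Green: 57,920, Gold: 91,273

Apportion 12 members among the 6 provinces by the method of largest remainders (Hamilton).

Silver 1; Violet 1; Teal 3; Red 2; Green 2; Gold 3

The standard divisor is 352366/12 ≈ 29363.833.
Standard quotas: Silver 1.3953, Violet 0.7385, Teal 3.0024, Red 1.7830, Green 1.9725, Gold 3.1083.
Lower quotas: Silver 1, Violet 0, Teal 3, Red 1, Green 1, Gold 3 (sum 9, leaving 3 seats).
Remainders in descending order: Green 0.9725, Red 0.7830, Violet 0.7385, Silver 0.3953, Gold 0.1083, Teal 0.0024.
The surplus seats go to Green, Red, Violet.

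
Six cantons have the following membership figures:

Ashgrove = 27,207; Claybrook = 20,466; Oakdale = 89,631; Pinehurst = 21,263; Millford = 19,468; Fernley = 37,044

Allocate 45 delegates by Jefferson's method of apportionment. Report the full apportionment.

Ashgrove 6; Claybrook 4; Oakdale 19; Pinehurst 4; Millford 4; Fernley 8

Standard divisor 215079/45 ≈ 4779.533; standard quotas: Ashgrove 5.692, Claybrook 4.282, Oakdale 18.753, Pinehurst 4.449, Millford 4.073, Fernley 7.751.
Rounding down gives 5, 4, 18, 4, 4, 7 = 42 seats, so the divisor must be adjusted.
With modified divisor 4500: modified quotas Ashgrove 6.046, Claybrook 4.548, Oakdale 19.918, Pinehurst 4.725, Millford 4.326, Fernley 8.232.
Rounding down: Ashgrove 6, Claybrook 4, Oakdale 19, Pinehurst 4, Millford 4, Fernley 8 (total 45).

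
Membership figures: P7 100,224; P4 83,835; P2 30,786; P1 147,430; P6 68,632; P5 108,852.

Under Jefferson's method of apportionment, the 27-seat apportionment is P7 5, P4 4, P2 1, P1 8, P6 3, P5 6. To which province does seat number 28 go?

Priority for the next seat is population ÷ (current seats + 1).
Priorities: P7 16704.000, P4 16767.000, P2 15393.000, P1 16381.111, P6 17158.000, P5 15550.286.
Highest priority: P6.

P6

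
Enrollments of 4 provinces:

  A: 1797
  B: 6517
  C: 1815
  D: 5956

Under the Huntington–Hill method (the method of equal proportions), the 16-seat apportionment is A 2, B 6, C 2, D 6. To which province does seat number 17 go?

B

Priority for the next seat is population ÷ (√(s·(s+1))).
Priorities: A 733.622, B 1005.595, C 740.971, D 919.031.
Highest priority: B.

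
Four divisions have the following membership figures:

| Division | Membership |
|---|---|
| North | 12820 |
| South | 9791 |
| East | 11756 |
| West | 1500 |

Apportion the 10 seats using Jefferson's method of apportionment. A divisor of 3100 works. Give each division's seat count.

With modified divisor 3100: modified quotas North 4.135, South 3.158, East 3.792, West 0.484.
Rounding down: North 4, South 3, East 3, West 0 (total 10).

North=4, South=3, East=3, West=0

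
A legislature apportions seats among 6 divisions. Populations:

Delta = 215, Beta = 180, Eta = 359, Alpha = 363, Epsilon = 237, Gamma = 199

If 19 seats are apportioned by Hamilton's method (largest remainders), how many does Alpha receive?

5

Total 1553; standard divisor 1553/19 ≈ 81.737.
Standard quotas: Delta 2.630, Beta 2.202, Eta 4.392, Alpha 4.441, Epsilon 2.900, Gamma 2.435.
Lower quotas: Delta 2, Beta 2, Eta 4, Alpha 4, Epsilon 2, Gamma 2 (sum 16, leaving 3 seats).
Remainders in descending order: Epsilon 0.900, Delta 0.630, Alpha 0.441, Gamma 0.435, Eta 0.392, Beta 0.202.
The surplus seats go to Epsilon, Delta, Alpha.
Alpha receives 5.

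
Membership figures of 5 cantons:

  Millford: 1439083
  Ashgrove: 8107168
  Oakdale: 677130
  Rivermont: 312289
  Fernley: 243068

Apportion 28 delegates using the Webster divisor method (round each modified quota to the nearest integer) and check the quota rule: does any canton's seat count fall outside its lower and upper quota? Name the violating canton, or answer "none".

Standard quotas: Millford 3.738, Ashgrove 21.060, Oakdale 1.759, Rivermont 0.811, Fernley 0.631.
Webster allocation: Millford 4, Ashgrove 20, Oakdale 2, Rivermont 1, Fernley 1.
Ashgrove has quota 21.060 (lower 21, upper 22) but receives 20 — outside the quota interval.

Ashgrove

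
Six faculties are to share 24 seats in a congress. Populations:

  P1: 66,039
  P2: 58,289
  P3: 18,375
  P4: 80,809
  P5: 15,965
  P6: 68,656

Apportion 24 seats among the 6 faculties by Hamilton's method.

Total 308133; standard divisor 308133/24 ≈ 12838.875.
Standard quotas: P1 5.1437, P2 4.5400, P3 1.4312, P4 6.2941, P5 1.2435, P6 5.3475.
Lower quotas: P1 5, P2 4, P3 1, P4 6, P5 1, P6 5 (sum 22, leaving 2 seats).
Remainders in descending order: P2 0.5400, P3 0.4312, P6 0.3475, P4 0.2941, P5 0.2435, P1 0.1437.
Largest remainders: P2, P3 receive the extra seats.

P1 5; P2 5; P3 2; P4 6; P5 1; P6 5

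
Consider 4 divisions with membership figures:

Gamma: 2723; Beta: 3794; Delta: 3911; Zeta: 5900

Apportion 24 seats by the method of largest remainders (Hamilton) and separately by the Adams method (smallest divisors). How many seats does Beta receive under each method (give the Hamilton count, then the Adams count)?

Hamilton: Gamma 4, Beta 5, Delta 6, Zeta 9.
Adams: Gamma 4, Beta 6, Delta 6, Zeta 8.
Beta gets 5 under Hamilton and 6 under Adams.

5 and 6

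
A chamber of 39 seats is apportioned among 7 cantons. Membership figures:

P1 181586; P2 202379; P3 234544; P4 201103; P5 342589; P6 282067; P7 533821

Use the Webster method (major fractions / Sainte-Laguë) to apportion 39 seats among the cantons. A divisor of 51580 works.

With modified divisor 51580: modified quotas P1 3.520, P2 3.924, P3 4.547, P4 3.899, P5 6.642, P6 5.469, P7 10.349.
Rounding to the nearest integer: P1 4, P2 4, P3 5, P4 4, P5 7, P6 5, P7 10 (total 39).

P1 4, P2 4, P3 5, P4 4, P5 7, P6 5, P7 10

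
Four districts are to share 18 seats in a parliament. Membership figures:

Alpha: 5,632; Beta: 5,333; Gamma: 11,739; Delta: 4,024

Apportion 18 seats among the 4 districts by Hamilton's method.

The standard divisor is 26728/18 ≈ 1484.889.
Standard quotas: Alpha 3.7929, Beta 3.5915, Gamma 7.9056, Delta 2.7100.
Lower quotas: Alpha 3, Beta 3, Gamma 7, Delta 2 (sum 15, leaving 3 seats).
Remainders in descending order: Gamma 0.9056, Alpha 0.7929, Delta 0.7100, Beta 0.5915.
The surplus seats go to Gamma, Alpha, Delta.

Alpha: 4, Beta: 3, Gamma: 8, Delta: 3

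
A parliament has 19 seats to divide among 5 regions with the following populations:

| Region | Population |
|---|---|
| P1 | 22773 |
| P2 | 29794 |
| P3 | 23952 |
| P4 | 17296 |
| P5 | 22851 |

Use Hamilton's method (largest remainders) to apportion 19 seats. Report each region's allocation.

Standard divisor: 116666 ÷ 19 ≈ 6140.316.
Standard quotas: P1 3.7088, P2 4.8522, P3 3.9008, P4 2.8168, P5 3.7215.
Lower quotas: P1 3, P2 4, P3 3, P4 2, P5 3 (sum 15, leaving 4 seats).
Remainders in descending order: P3 0.9008, P2 0.8522, P4 0.8168, P5 0.7215, P1 0.7088.
The surplus seats go to P3, P2, P4, P5.

P1: 3; P2: 5; P3: 4; P4: 3; P5: 4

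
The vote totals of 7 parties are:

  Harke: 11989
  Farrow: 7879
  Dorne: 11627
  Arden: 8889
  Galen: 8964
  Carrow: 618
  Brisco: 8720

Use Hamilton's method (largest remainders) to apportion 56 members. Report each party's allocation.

Total 58686; standard divisor 58686/56 ≈ 1047.964.
Standard quotas: Harke 11.4403, Farrow 7.5184, Dorne 11.0948, Arden 8.4822, Galen 8.5537, Carrow 0.5897, Brisco 8.3209.
Lower quotas: Harke 11, Farrow 7, Dorne 11, Arden 8, Galen 8, Carrow 0, Brisco 8 (sum 53, leaving 3 seats).
Remainders in descending order: Carrow 0.5897, Galen 0.5537, Farrow 0.5184, Arden 0.4822, Harke 0.4403, Brisco 0.3209, Dorne 0.0948.
The surplus seats go to Carrow, Galen, Farrow.

Harke 11, Farrow 8, Dorne 11, Arden 8, Galen 9, Carrow 1, Brisco 8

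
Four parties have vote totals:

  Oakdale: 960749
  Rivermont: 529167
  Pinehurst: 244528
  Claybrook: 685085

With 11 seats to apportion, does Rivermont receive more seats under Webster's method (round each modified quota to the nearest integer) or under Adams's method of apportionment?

Adams

Webster: Oakdale 5, Rivermont 2, Pinehurst 1, Claybrook 3.
Adams: Oakdale 4, Rivermont 3, Pinehurst 1, Claybrook 3.
Rivermont gets 2 under Webster and 3 under Adams.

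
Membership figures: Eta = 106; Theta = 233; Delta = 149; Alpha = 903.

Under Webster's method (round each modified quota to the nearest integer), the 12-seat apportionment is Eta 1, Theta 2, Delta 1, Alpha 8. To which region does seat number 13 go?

Priority for the next seat is population ÷ (current seats + 0.5).
Priorities: Eta 70.667, Theta 93.200, Delta 99.333, Alpha 106.235.
Highest priority: Alpha.

Alpha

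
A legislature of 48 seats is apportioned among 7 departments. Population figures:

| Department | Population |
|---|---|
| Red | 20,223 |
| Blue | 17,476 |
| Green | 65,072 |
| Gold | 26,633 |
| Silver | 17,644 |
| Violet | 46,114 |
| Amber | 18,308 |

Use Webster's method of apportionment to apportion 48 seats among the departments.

Red 5; Blue 4; Green 15; Gold 6; Silver 4; Violet 10; Amber 4

Standard divisor 211470/48 ≈ 4405.625; standard quotas: Red 4.590, Blue 3.967, Green 14.770, Gold 6.045, Silver 4.005, Violet 10.467, Amber 4.156.
Rounding to the nearest integer gives Red 5, Blue 4, Green 15, Gold 6, Silver 4, Violet 10, Amber 4 — total 48, matching the house size, so no adjustment is needed.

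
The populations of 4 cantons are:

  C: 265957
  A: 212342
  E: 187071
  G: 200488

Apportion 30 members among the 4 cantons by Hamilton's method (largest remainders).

C: 9; A: 7; E: 7; G: 7

Standard divisor: 865858 ÷ 30 ≈ 28861.933.
Standard quotas: C 9.2148, A 7.3572, E 6.4816, G 6.9465.
Lower quotas: C 9, A 7, E 6, G 6 (sum 28, leaving 2 seats).
Remainders in descending order: G 0.9465, E 0.4816, A 0.3572, C 0.2148.
The surplus seats go to G, E.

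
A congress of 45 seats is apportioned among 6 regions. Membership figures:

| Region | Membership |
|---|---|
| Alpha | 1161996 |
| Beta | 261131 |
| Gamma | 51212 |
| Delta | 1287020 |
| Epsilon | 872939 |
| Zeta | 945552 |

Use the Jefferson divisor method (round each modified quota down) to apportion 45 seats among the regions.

Standard divisor 4579850/45 ≈ 101774.444; standard quotas: Alpha 11.417, Beta 2.566, Gamma 0.503, Delta 12.646, Epsilon 8.577, Zeta 9.291.
Rounding down gives 11, 2, 0, 12, 8, 9 = 42 seats, so the divisor must be adjusted.
With modified divisor 95700: modified quotas Alpha 12.142, Beta 2.729, Gamma 0.535, Delta 13.448, Epsilon 9.122, Zeta 9.880.
Rounding down: Alpha 12, Beta 2, Gamma 0, Delta 13, Epsilon 9, Zeta 9 (total 45).

Alpha=12; Beta=2; Gamma=0; Delta=13; Epsilon=9; Zeta=9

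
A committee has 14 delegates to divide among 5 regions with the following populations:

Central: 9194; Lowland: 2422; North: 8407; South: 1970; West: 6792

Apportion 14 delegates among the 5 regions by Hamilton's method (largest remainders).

Central=5, Lowland=1, North=4, South=1, West=3

The standard divisor is 28785/14 ≈ 2056.071.
Standard quotas: Central 4.4716, Lowland 1.1780, North 4.0889, South 0.9581, West 3.3034.
Lower quotas: Central 4, Lowland 1, North 4, South 0, West 3 (sum 12, leaving 2 seats).
Remainders in descending order: South 0.9581, Central 0.4716, West 0.3034, Lowland 0.1780, North 0.0889.
The surplus seats go to South, Central.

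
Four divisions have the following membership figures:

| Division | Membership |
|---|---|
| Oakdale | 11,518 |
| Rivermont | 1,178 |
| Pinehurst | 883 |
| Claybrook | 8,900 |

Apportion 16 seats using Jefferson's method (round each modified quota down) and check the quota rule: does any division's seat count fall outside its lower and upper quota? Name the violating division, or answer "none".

Standard quotas: Oakdale 8.198, Rivermont 0.838, Pinehurst 0.628, Claybrook 6.335.
Jefferson allocation: Oakdale 9, Rivermont 0, Pinehurst 0, Claybrook 7.
Every allocation lies between the lower and upper quota.

none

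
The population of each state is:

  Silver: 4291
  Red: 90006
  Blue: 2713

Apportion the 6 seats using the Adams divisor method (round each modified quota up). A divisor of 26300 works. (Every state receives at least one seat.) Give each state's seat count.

With modified divisor 26300: modified quotas Silver 0.163, Red 3.422, Blue 0.103.
Rounding up: Silver 1, Red 4, Blue 1 (total 6).

Silver 1, Red 4, Blue 1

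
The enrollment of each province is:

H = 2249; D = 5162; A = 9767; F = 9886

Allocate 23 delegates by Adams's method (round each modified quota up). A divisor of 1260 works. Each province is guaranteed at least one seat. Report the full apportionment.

With modified divisor 1260: modified quotas H 1.785, D 4.097, A 7.752, F 7.846.
Rounding up: H 2, D 5, A 8, F 8 (total 23).

H=2, D=5, A=8, F=8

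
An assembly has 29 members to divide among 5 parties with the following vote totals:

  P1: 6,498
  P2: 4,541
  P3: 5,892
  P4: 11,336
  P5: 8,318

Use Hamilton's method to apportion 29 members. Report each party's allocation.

Standard divisor: 36585 ÷ 29 ≈ 1261.552.
Standard quotas: P1 5.1508, P2 3.5995, P3 4.6704, P4 8.9858, P5 6.5935.
Lower quotas: P1 5, P2 3, P3 4, P4 8, P5 6 (sum 26, leaving 3 seats).
Remainders in descending order: P4 0.9858, P3 0.6704, P2 0.5995, P5 0.5935, P1 0.1508.
Largest remainders: P4, P3, P2 receive the extra seats.

P1 5; P2 4; P3 5; P4 9; P5 6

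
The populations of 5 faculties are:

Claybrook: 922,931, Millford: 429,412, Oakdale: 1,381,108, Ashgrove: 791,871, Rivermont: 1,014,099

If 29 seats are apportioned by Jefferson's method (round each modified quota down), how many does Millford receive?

2

Standard divisor 4539421/29 ≈ 156531.759; standard quotas: Claybrook 5.896, Millford 2.743, Oakdale 8.823, Ashgrove 5.059, Rivermont 6.479.
Rounding down gives 5, 2, 8, 5, 6 = 26 seats, so the divisor must be adjusted.
With modified divisor 144351: modified quotas Claybrook 6.394, Millford 2.975, Oakdale 9.568, Ashgrove 5.486, Rivermont 7.025.
Rounding down: Claybrook 6, Millford 2, Oakdale 9, Ashgrove 5, Rivermont 7 (total 29).
Millford receives 2.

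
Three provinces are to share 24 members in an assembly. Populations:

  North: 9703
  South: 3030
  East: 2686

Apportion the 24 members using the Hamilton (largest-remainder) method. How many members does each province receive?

North 15; South 5; East 4

Standard divisor: 15419 ÷ 24 ≈ 642.458.
Standard quotas: North 15.1029, South 4.7163, East 4.1808.
Lower quotas: North 15, South 4, East 4 (sum 23, leaving 1 seat).
Remainders in descending order: South 0.7163, East 0.1808, North 0.1029.
Largest remainder: South receives the extra seat.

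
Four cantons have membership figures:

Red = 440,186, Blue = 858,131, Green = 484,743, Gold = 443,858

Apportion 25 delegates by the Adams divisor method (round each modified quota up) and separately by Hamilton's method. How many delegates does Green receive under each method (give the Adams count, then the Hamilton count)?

Adams: Red 5, Blue 9, Green 6, Gold 5.
Hamilton: Red 5, Blue 10, Green 5, Gold 5.
Green gets 6 under Adams and 5 under Hamilton.

6 and 5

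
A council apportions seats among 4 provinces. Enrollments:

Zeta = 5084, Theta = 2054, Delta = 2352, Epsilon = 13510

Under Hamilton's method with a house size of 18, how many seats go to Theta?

2

Total 23000; standard divisor 23000/18 ≈ 1277.778.
Standard quotas: Zeta 3.9788, Theta 1.6075, Delta 1.8407, Epsilon 10.5730.
Lower quotas: Zeta 3, Theta 1, Delta 1, Epsilon 10 (sum 15, leaving 3 seats).
Remainders in descending order: Zeta 0.9788, Delta 0.8407, Theta 0.6075, Epsilon 0.5730.
The surplus seats go to Zeta, Delta, Theta.
Theta receives 2.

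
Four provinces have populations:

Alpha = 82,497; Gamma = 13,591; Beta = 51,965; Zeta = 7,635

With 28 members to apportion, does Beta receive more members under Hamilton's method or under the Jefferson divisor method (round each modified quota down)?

Jefferson

Hamilton: Alpha 15, Gamma 3, Beta 9, Zeta 1.
Jefferson: Alpha 15, Gamma 2, Beta 10, Zeta 1.
Beta gets 9 under Hamilton and 10 under Jefferson.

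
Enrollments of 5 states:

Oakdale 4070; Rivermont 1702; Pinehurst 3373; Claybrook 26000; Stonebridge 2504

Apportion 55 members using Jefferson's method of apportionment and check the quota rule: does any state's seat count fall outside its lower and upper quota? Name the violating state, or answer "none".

Standard quotas: Oakdale 5.946, Rivermont 2.486, Pinehurst 4.927, Claybrook 37.982, Stonebridge 3.658.
Jefferson allocation: Oakdale 6, Rivermont 2, Pinehurst 5, Claybrook 39, Stonebridge 3.
Claybrook has quota 37.982 (lower 37, upper 38) but receives 39 — outside the quota interval.

Claybrook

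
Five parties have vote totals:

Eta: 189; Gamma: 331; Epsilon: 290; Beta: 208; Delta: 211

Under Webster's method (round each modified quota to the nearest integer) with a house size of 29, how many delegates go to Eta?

Standard divisor 1229/29 ≈ 42.379; standard quotas: Eta 4.460, Gamma 7.810, Epsilon 6.843, Beta 4.908, Delta 4.979.
Rounding to the nearest integer gives Eta 4, Gamma 8, Epsilon 7, Beta 5, Delta 5 — total 29, matching the house size, so no adjustment is needed.
Eta receives 4.

4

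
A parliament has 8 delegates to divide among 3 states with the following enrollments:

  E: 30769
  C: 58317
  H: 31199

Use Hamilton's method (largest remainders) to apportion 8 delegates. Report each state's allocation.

Total 120285; standard divisor 120285/8 ≈ 15035.625.
Standard quotas: E 2.0464, C 3.8786, H 2.0750.
Lower quotas: E 2, C 3, H 2 (sum 7, leaving 1 seat).
Remainders in descending order: C 0.8786, H 0.0750, E 0.0464.
The surplus seat goes to C.

E 2, C 4, H 2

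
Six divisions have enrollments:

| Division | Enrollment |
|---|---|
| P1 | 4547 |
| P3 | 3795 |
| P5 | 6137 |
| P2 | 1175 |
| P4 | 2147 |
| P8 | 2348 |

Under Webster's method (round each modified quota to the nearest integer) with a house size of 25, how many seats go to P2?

Standard divisor 20149/25 ≈ 805.96; standard quotas: P1 5.642, P3 4.709, P5 7.615, P2 1.458, P4 2.664, P8 2.913.
Rounding to the nearest integer gives 6, 5, 8, 1, 3, 3 = 26 seats, so the divisor must be adjusted.
With modified divisor 822: modified quotas P1 5.532, P3 4.617, P5 7.466, P2 1.429, P4 2.612, P8 2.856.
Rounding to the nearest integer: P1 6, P3 5, P5 7, P2 1, P4 3, P8 3 (total 25).
P2 receives 1.

1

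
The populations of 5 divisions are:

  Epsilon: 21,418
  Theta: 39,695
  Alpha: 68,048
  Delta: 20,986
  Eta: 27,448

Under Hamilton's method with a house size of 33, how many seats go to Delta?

Total 177595; standard divisor 177595/33 ≈ 5381.667.
Standard quotas: Epsilon 3.9798, Theta 7.3760, Alpha 12.6444, Delta 3.8995, Eta 5.1003.
Lower quotas: Epsilon 3, Theta 7, Alpha 12, Delta 3, Eta 5 (sum 30, leaving 3 seats).
Remainders in descending order: Epsilon 0.9798, Delta 0.8995, Alpha 0.6444, Theta 0.3760, Eta 0.1003.
The surplus seats go to Epsilon, Delta, Alpha.
Delta receives 4.

4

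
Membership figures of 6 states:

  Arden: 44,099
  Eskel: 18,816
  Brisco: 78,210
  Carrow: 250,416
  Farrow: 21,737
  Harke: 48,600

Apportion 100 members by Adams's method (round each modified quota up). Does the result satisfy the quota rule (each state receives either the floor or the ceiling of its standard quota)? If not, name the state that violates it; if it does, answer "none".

Carrow

Standard quotas: Arden 9.548, Eskel 4.074, Brisco 16.933, Carrow 54.217, Farrow 4.706, Harke 10.522.
Adams allocation: Arden 10, Eskel 4, Brisco 17, Carrow 53, Farrow 5, Harke 11.
Carrow has quota 54.217 (lower 54, upper 55) but receives 53 — outside the quota interval.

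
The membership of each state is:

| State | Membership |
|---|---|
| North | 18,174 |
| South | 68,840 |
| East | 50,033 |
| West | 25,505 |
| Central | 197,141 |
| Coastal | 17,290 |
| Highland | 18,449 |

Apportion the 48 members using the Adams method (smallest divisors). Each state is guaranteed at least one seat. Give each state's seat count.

North 3; South 8; East 6; West 3; Central 23; Coastal 2; Highland 3

Standard divisor 395432/48 ≈ 8238.167; standard quotas: North 2.206, South 8.356, East 6.073, West 3.096, Central 23.930, Coastal 2.099, Highland 2.239.
Rounding up gives 3, 9, 7, 4, 24, 3, 3 = 53 seats, so the divisor must be adjusted.
With modified divisor 8800: modified quotas North 2.065, South 7.823, East 5.686, West 2.898, Central 22.402, Coastal 1.965, Highland 2.096.
Rounding up: North 3, South 8, East 6, West 3, Central 23, Coastal 2, Highland 3 (total 48).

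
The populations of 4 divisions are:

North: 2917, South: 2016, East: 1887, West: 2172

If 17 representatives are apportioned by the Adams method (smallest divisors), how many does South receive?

4

Standard divisor 8992/17 ≈ 528.941; standard quotas: North 5.515, South 3.811, East 3.568, West 4.106.
Rounding up gives 6, 4, 4, 5 = 19 seats, so the divisor must be adjusted.
With modified divisor 600: modified quotas North 4.862, South 3.360, East 3.145, West 3.620.
Rounding up: North 5, South 4, East 4, West 4 (total 17).
South receives 4.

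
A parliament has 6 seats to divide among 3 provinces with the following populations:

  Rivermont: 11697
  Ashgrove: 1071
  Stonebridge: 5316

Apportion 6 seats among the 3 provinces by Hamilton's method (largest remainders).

Rivermont: 4, Ashgrove: 0, Stonebridge: 2

Total 18084; standard divisor 18084/6 = 3014.
Standard quotas: Rivermont 3.8809, Ashgrove 0.3553, Stonebridge 1.7638.
Lower quotas: Rivermont 3, Ashgrove 0, Stonebridge 1 (sum 4, leaving 2 seats).
Remainders in descending order: Rivermont 0.8809, Stonebridge 0.7638, Ashgrove 0.3553.
The surplus seats go to Rivermont, Stonebridge.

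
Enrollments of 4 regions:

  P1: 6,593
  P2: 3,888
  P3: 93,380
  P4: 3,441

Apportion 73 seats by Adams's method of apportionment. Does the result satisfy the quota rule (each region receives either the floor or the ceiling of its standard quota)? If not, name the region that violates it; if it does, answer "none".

P3

Standard quotas: P1 4.485, P2 2.645, P3 63.529, P4 2.341.
Adams allocation: P1 5, P2 3, P3 62, P4 3.
P3 has quota 63.529 (lower 63, upper 64) but receives 62 — outside the quota interval.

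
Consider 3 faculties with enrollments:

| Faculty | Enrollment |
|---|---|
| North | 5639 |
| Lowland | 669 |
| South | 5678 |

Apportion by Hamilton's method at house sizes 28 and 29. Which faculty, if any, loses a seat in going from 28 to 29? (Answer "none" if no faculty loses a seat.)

At 28 seats: North 13, Lowland 2, South 13.
At 29 seats: North 14, Lowland 1, South 14.
Lowland drops from 2 to 1.

Lowland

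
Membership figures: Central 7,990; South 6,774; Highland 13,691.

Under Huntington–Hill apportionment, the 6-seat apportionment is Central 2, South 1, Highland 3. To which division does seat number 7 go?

Priority for the next seat is population ÷ (√(s·(s+1))).
Priorities: Central 3261.904, South 4789.941, Highland 3952.251.
Highest priority: South.

South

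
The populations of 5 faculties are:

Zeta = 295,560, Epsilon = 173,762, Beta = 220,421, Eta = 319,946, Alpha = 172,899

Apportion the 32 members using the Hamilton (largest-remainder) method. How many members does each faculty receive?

Zeta: 8, Epsilon: 5, Beta: 6, Eta: 8, Alpha: 5

Standard divisor: 1182588 ÷ 32 ≈ 36955.875.
Standard quotas: Zeta 7.9976, Epsilon 4.7019, Beta 5.9644, Eta 8.6575, Alpha 4.6785.
Lower quotas: Zeta 7, Epsilon 4, Beta 5, Eta 8, Alpha 4 (sum 28, leaving 4 seats).
Remainders in descending order: Zeta 0.9976, Beta 0.9644, Epsilon 0.7019, Alpha 0.6785, Eta 0.6575.
The surplus seats go to Zeta, Beta, Epsilon, Alpha.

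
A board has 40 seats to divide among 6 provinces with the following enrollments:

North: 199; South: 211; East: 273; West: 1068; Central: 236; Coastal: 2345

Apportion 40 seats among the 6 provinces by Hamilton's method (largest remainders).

The standard divisor is 4332/40 ≈ 108.3.
Standard quotas: North 1.837, South 1.948, East 2.521, West 9.861, Central 2.179, Coastal 21.653.
Lower quotas: North 1, South 1, East 2, West 9, Central 2, Coastal 21 (sum 36, leaving 4 seats).
Remainders in descending order: South 0.948, West 0.861, North 0.837, Coastal 0.653, East 0.521, Central 0.179.
The surplus seats go to South, West, North, Coastal.

North: 2, South: 2, East: 2, West: 10, Central: 2, Coastal: 22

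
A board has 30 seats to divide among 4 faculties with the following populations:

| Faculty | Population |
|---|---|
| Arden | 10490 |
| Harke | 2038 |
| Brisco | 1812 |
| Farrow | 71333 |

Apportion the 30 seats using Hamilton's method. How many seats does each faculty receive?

Arden 4, Harke 1, Brisco 0, Farrow 25

Standard divisor: 85673 ÷ 30 ≈ 2855.767.
Standard quotas: Arden 3.6733, Harke 0.7136, Brisco 0.6345, Farrow 24.9786.
Lower quotas: Arden 3, Harke 0, Brisco 0, Farrow 24 (sum 27, leaving 3 seats).
Remainders in descending order: Farrow 0.9786, Harke 0.7136, Arden 0.6733, Brisco 0.6345.
Largest remainders: Farrow, Harke, Arden receive the extra seats.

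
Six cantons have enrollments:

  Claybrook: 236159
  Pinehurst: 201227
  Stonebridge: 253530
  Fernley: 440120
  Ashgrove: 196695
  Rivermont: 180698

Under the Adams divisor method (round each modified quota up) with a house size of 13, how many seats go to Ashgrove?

Standard divisor 1508429/13 ≈ 116033; standard quotas: Claybrook 2.035, Pinehurst 1.734, Stonebridge 2.185, Fernley 3.793, Ashgrove 1.695, Rivermont 1.557.
Rounding up gives 3, 2, 3, 4, 2, 2 = 16 seats, so the divisor must be adjusted.
With modified divisor 163700: modified quotas Claybrook 1.443, Pinehurst 1.229, Stonebridge 1.549, Fernley 2.689, Ashgrove 1.202, Rivermont 1.104.
Rounding up: Claybrook 2, Pinehurst 2, Stonebridge 2, Fernley 3, Ashgrove 2, Rivermont 2 (total 13).
Ashgrove receives 2.

2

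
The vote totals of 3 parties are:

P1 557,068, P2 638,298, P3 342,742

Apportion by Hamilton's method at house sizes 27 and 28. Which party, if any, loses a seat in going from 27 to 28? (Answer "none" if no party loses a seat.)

At 27 seats: P1 10, P2 11, P3 6.
At 28 seats: P1 10, P2 12, P3 6.
No party's allocation decreased.

none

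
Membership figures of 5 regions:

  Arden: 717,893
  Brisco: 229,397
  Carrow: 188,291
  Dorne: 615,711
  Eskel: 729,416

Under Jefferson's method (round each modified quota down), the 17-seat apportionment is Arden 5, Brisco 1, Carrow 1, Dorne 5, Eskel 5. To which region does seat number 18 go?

Priority for the next seat is population ÷ (current seats + 1).
Priorities: Arden 119648.833, Brisco 114698.500, Carrow 94145.500, Dorne 102618.500, Eskel 121569.333.
Highest priority: Eskel.

Eskel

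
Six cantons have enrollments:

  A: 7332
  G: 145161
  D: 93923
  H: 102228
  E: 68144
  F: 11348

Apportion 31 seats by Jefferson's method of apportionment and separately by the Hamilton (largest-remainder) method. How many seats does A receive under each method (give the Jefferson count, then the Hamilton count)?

0 and 1

Jefferson: A 0, G 11, D 7, H 8, E 5, F 0.
Hamilton: A 1, G 10, D 7, H 7, E 5, F 1.
A gets 0 under Jefferson and 1 under Hamilton.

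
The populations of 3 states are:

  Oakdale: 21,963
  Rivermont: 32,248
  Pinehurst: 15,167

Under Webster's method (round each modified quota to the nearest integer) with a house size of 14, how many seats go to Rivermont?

7

Standard divisor 69378/14 ≈ 4955.571; standard quotas: Oakdale 4.432, Rivermont 6.507, Pinehurst 3.061.
Rounding to the nearest integer gives Oakdale 4, Rivermont 7, Pinehurst 3 — total 14, matching the house size, so no adjustment is needed.
Rivermont receives 7.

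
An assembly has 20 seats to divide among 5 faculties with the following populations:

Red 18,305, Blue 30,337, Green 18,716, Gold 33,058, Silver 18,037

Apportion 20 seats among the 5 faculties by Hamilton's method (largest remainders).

The standard divisor is 118453/20 ≈ 5922.65.
Standard quotas: Red 3.0907, Blue 5.1222, Green 3.1601, Gold 5.5816, Silver 3.0454.
Lower quotas: Red 3, Blue 5, Green 3, Gold 5, Silver 3 (sum 19, leaving 1 seat).
Remainders in descending order: Gold 0.5816, Green 0.1601, Blue 0.1222, Red 0.0907, Silver 0.0454.
The surplus seat goes to Gold.

Red=3, Blue=5, Green=3, Gold=6, Silver=3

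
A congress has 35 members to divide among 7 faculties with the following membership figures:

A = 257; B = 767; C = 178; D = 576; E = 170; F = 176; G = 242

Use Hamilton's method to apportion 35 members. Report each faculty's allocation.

Total 2366; standard divisor 2366/35 ≈ 67.6.
Standard quotas: A 3.802, B 11.346, C 2.633, D 8.521, E 2.515, F 2.604, G 3.580.
Lower quotas: A 3, B 11, C 2, D 8, E 2, F 2, G 3 (sum 31, leaving 4 seats).
Remainders in descending order: A 0.802, C 0.633, F 0.604, G 0.580, D 0.521, E 0.515, B 0.346.
The surplus seats go to A, C, F, G.

A=4, B=11, C=3, D=8, E=2, F=3, G=4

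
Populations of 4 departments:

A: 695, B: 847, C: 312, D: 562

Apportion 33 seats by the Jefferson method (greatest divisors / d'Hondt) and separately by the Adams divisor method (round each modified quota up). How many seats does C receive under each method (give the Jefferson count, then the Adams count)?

4 and 5

Jefferson: A 9, B 12, C 4, D 8.
Adams: A 9, B 11, C 5, D 8.
C gets 4 under Jefferson and 5 under Adams.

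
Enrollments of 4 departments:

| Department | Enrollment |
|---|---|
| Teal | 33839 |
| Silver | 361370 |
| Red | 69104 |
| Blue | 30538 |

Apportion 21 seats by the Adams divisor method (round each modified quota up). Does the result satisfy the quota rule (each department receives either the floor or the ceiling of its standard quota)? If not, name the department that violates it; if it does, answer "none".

Standard quotas: Teal 1.436, Silver 15.335, Red 2.933, Blue 1.296.
Adams allocation: Teal 2, Silver 14, Red 3, Blue 2.
Silver has quota 15.335 (lower 15, upper 16) but receives 14 — outside the quota interval.

Silver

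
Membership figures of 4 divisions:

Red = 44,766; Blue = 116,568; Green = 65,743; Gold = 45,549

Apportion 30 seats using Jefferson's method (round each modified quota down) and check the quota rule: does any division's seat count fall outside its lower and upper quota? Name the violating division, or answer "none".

none

Standard quotas: Red 4.926, Blue 12.827, Green 7.234, Gold 5.012.
Jefferson allocation: Red 5, Blue 13, Green 7, Gold 5.
Every allocation lies between the lower and upper quota.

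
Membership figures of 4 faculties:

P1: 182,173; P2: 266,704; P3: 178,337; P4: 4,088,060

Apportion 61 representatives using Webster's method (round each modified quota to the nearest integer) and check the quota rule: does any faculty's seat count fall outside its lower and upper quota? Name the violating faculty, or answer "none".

Standard quotas: P1 2.357, P2 3.450, P3 2.307, P4 52.886.
Webster allocation: P1 2, P2 3, P3 2, P4 54.
P4 has quota 52.886 (lower 52, upper 53) but receives 54 — outside the quota interval.

P4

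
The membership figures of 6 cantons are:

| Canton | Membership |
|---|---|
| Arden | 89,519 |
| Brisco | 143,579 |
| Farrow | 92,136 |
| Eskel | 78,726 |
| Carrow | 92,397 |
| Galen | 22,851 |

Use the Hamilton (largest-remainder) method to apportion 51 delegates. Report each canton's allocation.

Arden 9, Brisco 14, Farrow 9, Eskel 8, Carrow 9, Galen 2

Total 519208; standard divisor 519208/51 ≈ 10180.549.
Standard quotas: Arden 8.7931, Brisco 14.1033, Farrow 9.0502, Eskel 7.7330, Carrow 9.0758, Galen 2.2446.
Lower quotas: Arden 8, Brisco 14, Farrow 9, Eskel 7, Carrow 9, Galen 2 (sum 49, leaving 2 seats).
Remainders in descending order: Arden 0.7931, Eskel 0.7330, Galen 0.2446, Brisco 0.1033, Carrow 0.0758, Farrow 0.0502.
The surplus seats go to Arden, Eskel.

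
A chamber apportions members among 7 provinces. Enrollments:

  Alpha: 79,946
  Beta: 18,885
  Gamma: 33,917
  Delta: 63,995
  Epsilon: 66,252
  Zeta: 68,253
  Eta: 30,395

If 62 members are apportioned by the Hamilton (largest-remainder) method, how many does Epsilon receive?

11

Total 361643; standard divisor 361643/62 ≈ 5832.952.
Standard quotas: Alpha 13.7059, Beta 3.2376, Gamma 5.8147, Delta 10.9713, Epsilon 11.3582, Zeta 11.7013, Eta 5.2109.
Lower quotas: Alpha 13, Beta 3, Gamma 5, Delta 10, Epsilon 11, Zeta 11, Eta 5 (sum 58, leaving 4 seats).
Remainders in descending order: Delta 0.9713, Gamma 0.8147, Alpha 0.7059, Zeta 0.7013, Epsilon 0.3582, Beta 0.2376, Eta 0.2109.
The surplus seats go to Delta, Gamma, Alpha, Zeta.
Epsilon receives 11.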